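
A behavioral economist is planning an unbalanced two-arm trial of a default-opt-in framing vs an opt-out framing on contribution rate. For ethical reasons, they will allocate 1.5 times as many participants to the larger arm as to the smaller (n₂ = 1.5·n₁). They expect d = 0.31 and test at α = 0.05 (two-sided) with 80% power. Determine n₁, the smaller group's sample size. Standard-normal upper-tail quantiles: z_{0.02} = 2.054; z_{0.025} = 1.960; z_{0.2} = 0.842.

With allocation ratio k = n₂/n₁ = 1.5, Var(x̄₁−x̄₂) = σ²(1/n₁ + 1/(k·n₁)) = σ²·(k+1)/(k·n₁).
So n₁ = (1 + 1/k)·((z_{α/2} + z_β)/d)² = 1.667 × (2.802/0.31)².
n₁ = 1.667 × 81.70 = 136.2.
Round up: n₁ = 137, giving n₂ = ⌈1.5 × 137⌉ = ⌈205.5⌉ = 206.

n₁ = 137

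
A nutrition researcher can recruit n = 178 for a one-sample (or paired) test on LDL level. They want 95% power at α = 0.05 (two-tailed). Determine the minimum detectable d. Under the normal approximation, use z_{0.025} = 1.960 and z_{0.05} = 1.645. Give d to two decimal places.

For a single sample (or paired design) of n = 178: d_min = (z_{α/2} + z_β)/√n.
z-sum = 1.960 + 1.645 = 3.605.
d_min = 3.605 / √178 = 3.605 / 13.342 = 0.270.

d_min ≈ 0.27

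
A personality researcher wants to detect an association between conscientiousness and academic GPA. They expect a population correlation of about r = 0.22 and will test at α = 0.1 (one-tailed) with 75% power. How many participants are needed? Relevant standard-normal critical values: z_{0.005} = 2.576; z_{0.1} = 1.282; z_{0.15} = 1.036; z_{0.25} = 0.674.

Fisher's z: C = ½·ln((1+r)/(1−r)) = ½·ln(1.5641) = 0.2237.
n = ((z_{α} + z_β)/C)² + 3.
(1.282 + 0.674) / 0.2237 = 1.956 / 0.2237 = 8.744.
n = 8.744² + 3 = 76.45 + 3 = 79.5.
Round up.

n = 80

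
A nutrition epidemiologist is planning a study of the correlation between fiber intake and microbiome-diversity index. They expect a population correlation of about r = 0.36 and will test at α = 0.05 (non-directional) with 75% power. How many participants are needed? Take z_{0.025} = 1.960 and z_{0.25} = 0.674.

n = 52

Fisher's z: C = ½·ln((1+r)/(1−r)) = ½·ln(2.1250) = 0.3769.
n = ((z_{α/2} + z_β)/C)² + 3.
(1.960 + 0.674) / 0.3769 = 2.634 / 0.3769 = 6.989.
n = 6.989² + 3 = 48.84 + 3 = 51.8.
Round up.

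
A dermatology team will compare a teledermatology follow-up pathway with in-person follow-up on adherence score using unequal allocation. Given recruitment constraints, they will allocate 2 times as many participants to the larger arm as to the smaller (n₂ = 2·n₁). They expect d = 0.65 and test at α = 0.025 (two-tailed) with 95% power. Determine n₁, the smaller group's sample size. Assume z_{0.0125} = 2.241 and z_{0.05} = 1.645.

With allocation ratio k = n₂/n₁ = 2, Var(x̄₁−x̄₂) = σ²(1/n₁ + 1/(k·n₁)) = σ²·(k+1)/(k·n₁).
So n₁ = (1 + 1/k)·((z_{α/2} + z_β)/d)² = 1.500 × (3.886/0.65)².
n₁ = 1.500 × 35.74 = 53.6.
Round up: n₁ = 54, giving n₂ = 2 × 54 = 108.

n₁ = 54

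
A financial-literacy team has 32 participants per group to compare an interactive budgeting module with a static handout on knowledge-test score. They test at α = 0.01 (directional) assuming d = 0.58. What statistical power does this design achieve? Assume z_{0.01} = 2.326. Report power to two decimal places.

For two equal groups, power = Φ(d·√(n/2) − z_{α}).
d·√(n/2) = 0.58 × √(32/2) = 0.58 × 4.000 = 2.320.
z_β = 2.320 − 2.326 = -0.006.
Power = Φ(-0.006) = 0.498.

power ≈ 0.50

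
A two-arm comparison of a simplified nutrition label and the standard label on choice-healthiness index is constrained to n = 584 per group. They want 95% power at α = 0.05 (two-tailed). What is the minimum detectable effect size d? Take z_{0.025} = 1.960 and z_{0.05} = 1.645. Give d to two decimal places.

d_min ≈ 0.21

For two independent groups of n = 584 each: d_min = (z_{α/2} + z_β)·√(2/n).
z-sum = 1.960 + 1.645 = 3.605.
d_min = 3.605 × √(2/584) = 3.605 × 0.0585 = 0.211.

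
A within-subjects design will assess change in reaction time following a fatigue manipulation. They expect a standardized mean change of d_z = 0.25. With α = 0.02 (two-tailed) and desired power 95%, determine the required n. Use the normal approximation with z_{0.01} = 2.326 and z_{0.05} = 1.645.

n = 253 pairs

For a paired (one-sample on differences) test: n = ((z_{α/2} + z_β) / d)².
z_{α/2} + z_β = 2.326 + 1.645 = 3.971.
n = (3.971 / 0.25)² = 15.884² = 252.30.
Round up.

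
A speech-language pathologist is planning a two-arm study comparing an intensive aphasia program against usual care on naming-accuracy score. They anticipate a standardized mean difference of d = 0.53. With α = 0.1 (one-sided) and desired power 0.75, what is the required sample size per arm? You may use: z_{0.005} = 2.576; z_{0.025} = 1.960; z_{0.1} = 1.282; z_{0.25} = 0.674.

n = 28 per group

For two independent groups with equal n: n = 2·((z_{α} + z_β) / d)².
z_{α} + z_β = 1.282 + 0.674 = 1.956.
n = 2 × (1.956 / 0.53)² = 2 × 3.691² = 2 × 13.62 = 27.2.
Round up to the next whole participant.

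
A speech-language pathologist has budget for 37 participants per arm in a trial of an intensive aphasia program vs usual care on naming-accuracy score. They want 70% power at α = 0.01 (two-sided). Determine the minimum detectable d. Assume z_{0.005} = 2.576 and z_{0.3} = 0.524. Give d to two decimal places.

For two independent groups of n = 37 each: d_min = (z_{α/2} + z_β)·√(2/n).
z-sum = 2.576 + 0.524 = 3.100.
d_min = 3.100 × √(2/37) = 3.100 × 0.2325 = 0.721.

d_min ≈ 0.72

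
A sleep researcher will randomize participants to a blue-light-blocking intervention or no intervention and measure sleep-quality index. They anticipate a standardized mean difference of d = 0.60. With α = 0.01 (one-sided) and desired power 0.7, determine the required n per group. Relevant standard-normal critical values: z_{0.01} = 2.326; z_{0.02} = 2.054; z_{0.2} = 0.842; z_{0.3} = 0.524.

n = 46 per group

For two independent groups with equal n: n = 2·((z_{α} + z_β) / d)².
z_{α} + z_β = 2.326 + 0.524 = 2.850.
n = 2 × (2.850 / 0.60)² = 2 × 4.750² = 2 × 22.56 = 45.1.
Round up to the next whole participant.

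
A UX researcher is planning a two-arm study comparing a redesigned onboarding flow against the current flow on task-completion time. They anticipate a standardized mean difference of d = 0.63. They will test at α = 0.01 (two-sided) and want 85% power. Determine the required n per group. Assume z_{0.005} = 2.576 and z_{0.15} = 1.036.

n = 66 per group

For two independent groups with equal n: n = 2·((z_{α/2} + z_β) / d)².
z_{α/2} + z_β = 2.576 + 1.036 = 3.612.
n = 2 × (3.612 / 0.63)² = 2 × 5.733² = 2 × 32.87 = 65.7.
Round up to the next whole participant.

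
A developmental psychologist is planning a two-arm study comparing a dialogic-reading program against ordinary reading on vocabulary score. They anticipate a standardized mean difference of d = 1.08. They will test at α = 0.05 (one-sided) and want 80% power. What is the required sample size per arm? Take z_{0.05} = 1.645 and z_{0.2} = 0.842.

n = 11 per group

For two independent groups with equal n: n = 2·((z_{α} + z_β) / d)².
z_{α} + z_β = 1.645 + 0.842 = 2.487.
n = 2 × (2.487 / 1.08)² = 2 × 2.303² = 2 × 5.30 = 10.6.
Round up to the next whole participant.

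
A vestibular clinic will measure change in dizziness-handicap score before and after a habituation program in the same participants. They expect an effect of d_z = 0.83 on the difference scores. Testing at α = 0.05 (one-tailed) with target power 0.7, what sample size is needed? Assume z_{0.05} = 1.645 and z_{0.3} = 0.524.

For a paired (one-sample on differences) test: n = ((z_{α} + z_β) / d)².
z_{α} + z_β = 1.645 + 0.524 = 2.169.
n = (2.169 / 0.83)² = 2.613² = 6.83.
Round up.

n = 7 pairs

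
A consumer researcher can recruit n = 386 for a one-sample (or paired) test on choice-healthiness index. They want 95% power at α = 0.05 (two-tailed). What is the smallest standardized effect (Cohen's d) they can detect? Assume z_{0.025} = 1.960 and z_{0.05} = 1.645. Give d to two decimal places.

For a single sample (or paired design) of n = 386: d_min = (z_{α/2} + z_β)/√n.
z-sum = 1.960 + 1.645 = 3.605.
d_min = 3.605 / √386 = 3.605 / 19.647 = 0.183.

d_min ≈ 0.18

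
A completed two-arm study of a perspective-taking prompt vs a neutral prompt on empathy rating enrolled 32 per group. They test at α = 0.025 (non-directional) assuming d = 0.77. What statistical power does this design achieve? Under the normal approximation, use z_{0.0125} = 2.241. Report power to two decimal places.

For two equal groups, power = Φ(d·√(n/2) − z_{α/2}).
d·√(n/2) = 0.77 × √(32/2) = 0.77 × 4.000 = 3.080.
z_β = 3.080 − 2.241 = 0.839.
Power = Φ(0.839) = 0.799.

power ≈ 0.80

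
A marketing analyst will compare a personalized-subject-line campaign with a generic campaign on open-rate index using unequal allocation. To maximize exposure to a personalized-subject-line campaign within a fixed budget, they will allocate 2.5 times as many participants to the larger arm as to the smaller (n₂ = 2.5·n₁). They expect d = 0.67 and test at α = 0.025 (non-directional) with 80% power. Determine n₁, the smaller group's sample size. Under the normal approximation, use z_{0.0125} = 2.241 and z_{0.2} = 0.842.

With allocation ratio k = n₂/n₁ = 2.5, Var(x̄₁−x̄₂) = σ²(1/n₁ + 1/(k·n₁)) = σ²·(k+1)/(k·n₁).
So n₁ = (1 + 1/k)·((z_{α/2} + z_β)/d)² = 1.400 × (3.083/0.67)².
n₁ = 1.400 × 21.17 = 29.6.
Round up: n₁ = 30, giving n₂ = 2.5 × 30 = 75.

n₁ = 30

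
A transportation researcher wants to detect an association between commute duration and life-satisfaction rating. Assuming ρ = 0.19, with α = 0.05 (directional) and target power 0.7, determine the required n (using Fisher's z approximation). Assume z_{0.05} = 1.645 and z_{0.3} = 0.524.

n = 131

Fisher's z: C = ½·ln((1+r)/(1−r)) = ½·ln(1.4691) = 0.1923.
n = ((z_{α} + z_β)/C)² + 3.
(1.645 + 0.524) / 0.1923 = 2.169 / 0.1923 = 11.279.
n = 11.279² + 3 = 127.22 + 3 = 130.2.
Round up.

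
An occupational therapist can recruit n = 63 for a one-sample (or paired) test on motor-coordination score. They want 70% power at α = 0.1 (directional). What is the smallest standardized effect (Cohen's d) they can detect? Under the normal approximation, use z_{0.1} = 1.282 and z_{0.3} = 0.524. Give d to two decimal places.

d_min ≈ 0.23

For a single sample (or paired design) of n = 63: d_min = (z_{α} + z_β)/√n.
z-sum = 1.282 + 0.524 = 1.806.
d_min = 1.806 / √63 = 1.806 / 7.937 = 0.228.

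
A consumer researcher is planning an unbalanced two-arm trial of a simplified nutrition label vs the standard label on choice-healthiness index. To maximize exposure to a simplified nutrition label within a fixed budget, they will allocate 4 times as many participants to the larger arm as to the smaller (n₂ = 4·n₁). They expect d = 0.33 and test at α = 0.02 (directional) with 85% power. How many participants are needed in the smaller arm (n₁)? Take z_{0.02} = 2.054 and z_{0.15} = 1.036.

With allocation ratio k = n₂/n₁ = 4, Var(x̄₁−x̄₂) = σ²(1/n₁ + 1/(k·n₁)) = σ²·(k+1)/(k·n₁).
So n₁ = (1 + 1/k)·((z_{α} + z_β)/d)² = 1.250 × (3.090/0.33)².
n₁ = 1.250 × 87.68 = 109.6.
Round up: n₁ = 110, giving n₂ = 4 × 110 = 440.

n₁ = 110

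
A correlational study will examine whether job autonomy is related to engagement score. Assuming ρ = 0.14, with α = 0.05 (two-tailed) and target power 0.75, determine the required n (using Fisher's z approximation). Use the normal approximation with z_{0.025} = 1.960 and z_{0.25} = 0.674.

n = 353

Fisher's z: C = ½·ln((1+r)/(1−r)) = ½·ln(1.3256) = 0.1409.
n = ((z_{α/2} + z_β)/C)² + 3.
(1.960 + 0.674) / 0.1409 = 2.634 / 0.1409 = 18.694.
n = 18.694² + 3 = 349.47 + 3 = 352.5.
Round up.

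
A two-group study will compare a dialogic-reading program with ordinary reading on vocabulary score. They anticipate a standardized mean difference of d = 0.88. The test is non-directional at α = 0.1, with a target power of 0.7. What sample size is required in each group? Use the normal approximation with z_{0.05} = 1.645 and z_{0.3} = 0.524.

For two independent groups with equal n: n = 2·((z_{α/2} + z_β) / d)².
z_{α/2} + z_β = 1.645 + 0.524 = 2.169.
n = 2 × (2.169 / 0.88)² = 2 × 2.465² = 2 × 6.08 = 12.2.
Round up to the next whole participant.

n = 13 per group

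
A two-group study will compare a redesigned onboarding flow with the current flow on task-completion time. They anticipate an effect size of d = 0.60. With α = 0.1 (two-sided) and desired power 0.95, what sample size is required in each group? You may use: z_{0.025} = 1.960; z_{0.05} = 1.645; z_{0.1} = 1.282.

For two independent groups with equal n: n = 2·((z_{α/2} + z_β) / d)².
z_{α/2} + z_β = 1.645 + 1.645 = 3.290.
n = 2 × (3.290 / 0.60)² = 2 × 5.483² = 2 × 30.07 = 60.1.
Round up to the next whole participant.

n = 61 per group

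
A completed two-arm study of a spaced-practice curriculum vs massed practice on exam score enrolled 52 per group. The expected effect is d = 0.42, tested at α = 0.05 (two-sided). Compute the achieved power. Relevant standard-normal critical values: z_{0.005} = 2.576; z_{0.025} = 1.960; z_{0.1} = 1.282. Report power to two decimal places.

power ≈ 0.57

For two equal groups, power = Φ(d·√(n/2) − z_{α/2}).
d·√(n/2) = 0.42 × √(52/2) = 0.42 × 5.099 = 2.142.
z_β = 2.142 − 1.960 = 0.182.
Power = Φ(0.182) = 0.572.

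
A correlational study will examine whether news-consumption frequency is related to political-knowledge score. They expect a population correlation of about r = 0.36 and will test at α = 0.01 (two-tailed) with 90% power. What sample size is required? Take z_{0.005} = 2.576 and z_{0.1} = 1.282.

Fisher's z: C = ½·ln((1+r)/(1−r)) = ½·ln(2.1250) = 0.3769.
n = ((z_{α/2} + z_β)/C)² + 3.
(2.576 + 1.282) / 0.3769 = 3.858 / 0.3769 = 10.236.
n = 10.236² + 3 = 104.78 + 3 = 107.8.
Round up.

n = 108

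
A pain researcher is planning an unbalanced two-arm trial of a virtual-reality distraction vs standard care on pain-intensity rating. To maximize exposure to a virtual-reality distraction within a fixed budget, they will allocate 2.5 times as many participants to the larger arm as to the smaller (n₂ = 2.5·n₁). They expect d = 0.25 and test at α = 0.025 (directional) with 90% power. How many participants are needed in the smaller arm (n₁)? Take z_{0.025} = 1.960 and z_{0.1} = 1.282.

n₁ = 236

With allocation ratio k = n₂/n₁ = 2.5, Var(x̄₁−x̄₂) = σ²(1/n₁ + 1/(k·n₁)) = σ²·(k+1)/(k·n₁).
So n₁ = (1 + 1/k)·((z_{α} + z_β)/d)² = 1.400 × (3.242/0.25)².
n₁ = 1.400 × 168.17 = 235.4.
Round up: n₁ = 236, giving n₂ = 2.5 × 236 = 590.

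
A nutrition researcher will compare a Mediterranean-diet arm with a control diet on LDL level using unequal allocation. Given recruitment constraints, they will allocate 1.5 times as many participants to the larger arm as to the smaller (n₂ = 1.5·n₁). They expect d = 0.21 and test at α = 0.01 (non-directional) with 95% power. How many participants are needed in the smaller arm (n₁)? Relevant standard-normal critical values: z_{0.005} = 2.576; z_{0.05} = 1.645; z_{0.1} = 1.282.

n₁ = 674

With allocation ratio k = n₂/n₁ = 1.5, Var(x̄₁−x̄₂) = σ²(1/n₁ + 1/(k·n₁)) = σ²·(k+1)/(k·n₁).
So n₁ = (1 + 1/k)·((z_{α/2} + z_β)/d)² = 1.667 × (4.221/0.21)².
n₁ = 1.667 × 404.01 = 673.4.
Round up: n₁ = 674, giving n₂ = 1.5 × 674 = 1011.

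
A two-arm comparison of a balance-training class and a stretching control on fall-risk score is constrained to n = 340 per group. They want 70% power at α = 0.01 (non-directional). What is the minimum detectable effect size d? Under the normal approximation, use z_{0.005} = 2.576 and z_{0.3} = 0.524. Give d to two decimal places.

For two independent groups of n = 340 each: d_min = (z_{α/2} + z_β)·√(2/n).
z-sum = 2.576 + 0.524 = 3.100.
d_min = 3.100 × √(2/340) = 3.100 × 0.0767 = 0.238.

d_min ≈ 0.24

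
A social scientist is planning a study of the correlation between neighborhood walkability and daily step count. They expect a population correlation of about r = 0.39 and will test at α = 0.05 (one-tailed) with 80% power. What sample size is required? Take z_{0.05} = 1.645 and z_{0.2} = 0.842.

n = 40

Fisher's z: C = ½·ln((1+r)/(1−r)) = ½·ln(2.2787) = 0.4118.
n = ((z_{α} + z_β)/C)² + 3.
(1.645 + 0.842) / 0.4118 = 2.487 / 0.4118 = 6.039.
n = 6.039² + 3 = 36.47 + 3 = 39.5.
Round up.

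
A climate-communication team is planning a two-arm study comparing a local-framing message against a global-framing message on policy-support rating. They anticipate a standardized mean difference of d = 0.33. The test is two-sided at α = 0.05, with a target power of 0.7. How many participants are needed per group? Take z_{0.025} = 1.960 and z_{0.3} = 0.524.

n = 114 per group

For two independent groups with equal n: n = 2·((z_{α/2} + z_β) / d)².
z_{α/2} + z_β = 1.960 + 0.524 = 2.484.
n = 2 × (2.484 / 0.33)² = 2 × 7.527² = 2 × 56.66 = 113.3.
Round up to the next whole participant.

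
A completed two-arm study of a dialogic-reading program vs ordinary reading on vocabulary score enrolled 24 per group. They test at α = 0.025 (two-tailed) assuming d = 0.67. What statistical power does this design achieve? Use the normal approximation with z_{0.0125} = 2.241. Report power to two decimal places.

power ≈ 0.53

For two equal groups, power = Φ(d·√(n/2) − z_{α/2}).
d·√(n/2) = 0.67 × √(24/2) = 0.67 × 3.464 = 2.321.
z_β = 2.321 − 2.241 = 0.080.
Power = Φ(0.080) = 0.532.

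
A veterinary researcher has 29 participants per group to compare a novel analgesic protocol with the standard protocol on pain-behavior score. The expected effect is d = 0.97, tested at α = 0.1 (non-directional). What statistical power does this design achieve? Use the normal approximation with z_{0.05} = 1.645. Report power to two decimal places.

power ≈ 0.98

For two equal groups, power = Φ(d·√(n/2) − z_{α/2}).
d·√(n/2) = 0.97 × √(29/2) = 0.97 × 3.808 = 3.694.
z_β = 3.694 − 1.645 = 2.049.
Power = Φ(2.049) = 0.980.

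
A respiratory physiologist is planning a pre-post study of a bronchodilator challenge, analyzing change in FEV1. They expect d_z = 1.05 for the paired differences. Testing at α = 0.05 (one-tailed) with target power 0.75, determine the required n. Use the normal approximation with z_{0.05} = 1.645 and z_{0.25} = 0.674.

For a paired (one-sample on differences) test: n = ((z_{α} + z_β) / d)².
z_{α} + z_β = 1.645 + 0.674 = 2.319.
n = (2.319 / 1.05)² = 2.209² = 4.88.
Round up.

n = 5 pairs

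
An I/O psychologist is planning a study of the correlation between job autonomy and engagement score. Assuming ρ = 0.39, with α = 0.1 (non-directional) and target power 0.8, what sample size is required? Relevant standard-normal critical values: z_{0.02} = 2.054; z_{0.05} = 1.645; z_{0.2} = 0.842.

n = 40

Fisher's z: C = ½·ln((1+r)/(1−r)) = ½·ln(2.2787) = 0.4118.
n = ((z_{α/2} + z_β)/C)² + 3.
(1.645 + 0.842) / 0.4118 = 2.487 / 0.4118 = 6.039.
n = 6.039² + 3 = 36.47 + 3 = 39.5.
Round up.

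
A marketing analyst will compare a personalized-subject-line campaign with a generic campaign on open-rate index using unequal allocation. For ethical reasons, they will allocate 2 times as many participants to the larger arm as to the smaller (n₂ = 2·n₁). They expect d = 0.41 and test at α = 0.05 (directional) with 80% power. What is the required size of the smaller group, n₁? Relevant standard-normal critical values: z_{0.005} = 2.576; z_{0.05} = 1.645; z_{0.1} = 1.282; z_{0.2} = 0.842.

n₁ = 56

With allocation ratio k = n₂/n₁ = 2, Var(x̄₁−x̄₂) = σ²(1/n₁ + 1/(k·n₁)) = σ²·(k+1)/(k·n₁).
So n₁ = (1 + 1/k)·((z_{α} + z_β)/d)² = 1.500 × (2.487/0.41)².
n₁ = 1.500 × 36.79 = 55.2.
Round up: n₁ = 56, giving n₂ = 2 × 56 = 112.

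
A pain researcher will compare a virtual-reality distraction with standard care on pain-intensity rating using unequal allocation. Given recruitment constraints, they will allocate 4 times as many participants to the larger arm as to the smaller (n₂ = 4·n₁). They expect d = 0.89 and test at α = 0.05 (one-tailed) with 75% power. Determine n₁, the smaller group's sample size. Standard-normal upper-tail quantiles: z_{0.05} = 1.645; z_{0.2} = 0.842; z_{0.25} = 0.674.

n₁ = 9

With allocation ratio k = n₂/n₁ = 4, Var(x̄₁−x̄₂) = σ²(1/n₁ + 1/(k·n₁)) = σ²·(k+1)/(k·n₁).
So n₁ = (1 + 1/k)·((z_{α} + z_β)/d)² = 1.250 × (2.319/0.89)².
n₁ = 1.250 × 6.79 = 8.5.
Round up: n₁ = 9, giving n₂ = 4 × 9 = 36.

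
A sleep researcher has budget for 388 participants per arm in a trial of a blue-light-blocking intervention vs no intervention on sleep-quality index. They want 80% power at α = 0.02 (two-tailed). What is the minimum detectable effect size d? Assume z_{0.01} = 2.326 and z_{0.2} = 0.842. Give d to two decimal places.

For two independent groups of n = 388 each: d_min = (z_{α/2} + z_β)·√(2/n).
z-sum = 2.326 + 0.842 = 3.168.
d_min = 3.168 × √(2/388) = 3.168 × 0.0718 = 0.227.

d_min ≈ 0.23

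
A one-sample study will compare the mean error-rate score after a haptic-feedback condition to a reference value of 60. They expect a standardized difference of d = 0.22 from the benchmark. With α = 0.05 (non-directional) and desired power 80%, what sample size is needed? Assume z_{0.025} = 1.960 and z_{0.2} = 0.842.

n = 163

For a one-sample test: n = ((z_{α/2} + z_β) / d)².
z_{α/2} + z_β = 1.960 + 0.842 = 2.802.
n = (2.802 / 0.22)² = 12.736² = 162.21.
Round up.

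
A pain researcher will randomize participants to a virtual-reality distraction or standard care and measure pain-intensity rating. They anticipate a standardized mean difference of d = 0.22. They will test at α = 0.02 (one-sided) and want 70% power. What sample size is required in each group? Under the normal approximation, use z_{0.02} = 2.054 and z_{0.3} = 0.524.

For two independent groups with equal n: n = 2·((z_{α} + z_β) / d)².
z_{α} + z_β = 2.054 + 0.524 = 2.578.
n = 2 × (2.578 / 0.22)² = 2 × 11.718² = 2 × 137.32 = 274.6.
Round up to the next whole participant.

n = 275 per group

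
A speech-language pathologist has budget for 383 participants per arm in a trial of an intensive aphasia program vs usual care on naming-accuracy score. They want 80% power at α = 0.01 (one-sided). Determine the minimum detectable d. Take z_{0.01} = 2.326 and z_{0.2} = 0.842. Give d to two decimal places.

d_min ≈ 0.23

For two independent groups of n = 383 each: d_min = (z_{α} + z_β)·√(2/n).
z-sum = 2.326 + 0.842 = 3.168.
d_min = 3.168 × √(2/383) = 3.168 × 0.0723 = 0.229.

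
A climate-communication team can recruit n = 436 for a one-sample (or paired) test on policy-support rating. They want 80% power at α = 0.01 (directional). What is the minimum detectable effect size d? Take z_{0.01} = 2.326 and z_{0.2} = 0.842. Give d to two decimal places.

For a single sample (or paired design) of n = 436: d_min = (z_{α} + z_β)/√n.
z-sum = 2.326 + 0.842 = 3.168.
d_min = 3.168 / √436 = 3.168 / 20.881 = 0.152.

d_min ≈ 0.15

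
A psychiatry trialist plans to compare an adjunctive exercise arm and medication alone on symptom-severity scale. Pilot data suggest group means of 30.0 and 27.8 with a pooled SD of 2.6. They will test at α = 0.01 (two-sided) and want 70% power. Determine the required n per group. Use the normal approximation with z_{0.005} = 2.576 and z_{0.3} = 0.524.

Cohen's d = |M₁ − M₂| / SD_pooled = |30.0 − 27.8| / 2.6 = 2.2 / 2.6 = 0.846.
For two independent groups with equal n: n = 2·((z_{α/2} + z_β) / d)².
z_{α/2} + z_β = 2.576 + 0.524 = 3.100.
n = 2 × (3.100 / 0.846)² = 2 × 3.664² = 2 × 13.43 = 26.9.
Round up to the next whole participant.

n = 27 per group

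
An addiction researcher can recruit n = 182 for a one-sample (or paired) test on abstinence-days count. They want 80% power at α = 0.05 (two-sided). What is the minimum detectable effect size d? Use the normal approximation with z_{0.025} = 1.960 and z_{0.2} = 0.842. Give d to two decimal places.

For a single sample (or paired design) of n = 182: d_min = (z_{α/2} + z_β)/√n.
z-sum = 1.960 + 0.842 = 2.802.
d_min = 2.802 / √182 = 2.802 / 13.491 = 0.208.

d_min ≈ 0.21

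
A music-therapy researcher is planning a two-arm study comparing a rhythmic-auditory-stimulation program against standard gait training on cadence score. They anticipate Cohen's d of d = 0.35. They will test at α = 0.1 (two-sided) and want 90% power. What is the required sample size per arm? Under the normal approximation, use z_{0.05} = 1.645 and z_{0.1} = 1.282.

n = 140 per group

For two independent groups with equal n: n = 2·((z_{α/2} + z_β) / d)².
z_{α/2} + z_β = 1.645 + 1.282 = 2.927.
n = 2 × (2.927 / 0.35)² = 2 × 8.363² = 2 × 69.94 = 139.9.
Round up to the next whole participant.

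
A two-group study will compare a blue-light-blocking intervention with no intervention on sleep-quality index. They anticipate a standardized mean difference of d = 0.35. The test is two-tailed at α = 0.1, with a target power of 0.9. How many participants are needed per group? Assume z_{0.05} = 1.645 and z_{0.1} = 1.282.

For two independent groups with equal n: n = 2·((z_{α/2} + z_β) / d)².
z_{α/2} + z_β = 1.645 + 1.282 = 2.927.
n = 2 × (2.927 / 0.35)² = 2 × 8.363² = 2 × 69.94 = 139.9.
Round up to the next whole participant.

n = 140 per group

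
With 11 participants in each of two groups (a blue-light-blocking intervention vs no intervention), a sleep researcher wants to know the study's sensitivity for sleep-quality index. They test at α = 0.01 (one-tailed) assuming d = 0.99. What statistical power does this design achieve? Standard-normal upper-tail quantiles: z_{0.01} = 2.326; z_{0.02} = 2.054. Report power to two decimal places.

power ≈ 0.50

For two equal groups, power = Φ(d·√(n/2) − z_{α}).
d·√(n/2) = 0.99 × √(11/2) = 0.99 × 2.345 = 2.322.
z_β = 2.322 − 2.326 = -0.004.
Power = Φ(-0.004) = 0.498.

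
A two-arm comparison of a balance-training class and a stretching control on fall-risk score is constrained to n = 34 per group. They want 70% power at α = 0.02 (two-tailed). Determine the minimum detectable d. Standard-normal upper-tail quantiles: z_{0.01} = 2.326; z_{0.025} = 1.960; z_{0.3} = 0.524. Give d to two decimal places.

For two independent groups of n = 34 each: d_min = (z_{α/2} + z_β)·√(2/n).
z-sum = 2.326 + 0.524 = 2.850.
d_min = 2.850 × √(2/34) = 2.850 × 0.2425 = 0.691.

d_min ≈ 0.69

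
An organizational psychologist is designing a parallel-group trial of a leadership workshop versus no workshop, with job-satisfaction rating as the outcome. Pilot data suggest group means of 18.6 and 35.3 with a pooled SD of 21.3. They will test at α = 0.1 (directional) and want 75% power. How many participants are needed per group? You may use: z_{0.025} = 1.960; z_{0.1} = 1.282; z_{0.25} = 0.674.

Cohen's d = |M₁ − M₂| / SD_pooled = |18.6 − 35.3| / 21.3 = 16.7 / 21.3 = 0.784.
For two independent groups with equal n: n = 2·((z_{α} + z_β) / d)².
z_{α} + z_β = 1.282 + 0.674 = 1.956.
n = 2 × (1.956 / 0.784)² = 2 × 2.495² = 2 × 6.22 = 12.4.
Round up to the next whole participant.

n = 13 per group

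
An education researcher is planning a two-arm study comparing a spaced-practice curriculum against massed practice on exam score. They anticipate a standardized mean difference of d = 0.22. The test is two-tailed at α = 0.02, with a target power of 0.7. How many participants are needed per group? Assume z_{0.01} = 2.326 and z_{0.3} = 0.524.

For two independent groups with equal n: n = 2·((z_{α/2} + z_β) / d)².
z_{α/2} + z_β = 2.326 + 0.524 = 2.850.
n = 2 × (2.850 / 0.22)² = 2 × 12.955² = 2 × 167.82 = 335.6.
Round up to the next whole participant.

n = 336 per group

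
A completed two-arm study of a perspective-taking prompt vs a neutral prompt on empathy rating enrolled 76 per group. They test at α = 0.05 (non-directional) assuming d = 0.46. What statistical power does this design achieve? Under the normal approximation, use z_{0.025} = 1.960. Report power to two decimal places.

power ≈ 0.81

For two equal groups, power = Φ(d·√(n/2) − z_{α/2}).
d·√(n/2) = 0.46 × √(76/2) = 0.46 × 6.164 = 2.836.
z_β = 2.836 − 1.960 = 0.876.
Power = Φ(0.876) = 0.809.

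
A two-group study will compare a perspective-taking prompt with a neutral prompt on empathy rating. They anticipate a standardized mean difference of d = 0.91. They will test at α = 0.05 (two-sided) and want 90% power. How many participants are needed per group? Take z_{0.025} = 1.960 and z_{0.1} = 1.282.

n = 26 per group

For two independent groups with equal n: n = 2·((z_{α/2} + z_β) / d)².
z_{α/2} + z_β = 1.960 + 1.282 = 3.242.
n = 2 × (3.242 / 0.91)² = 2 × 3.563² = 2 × 12.69 = 25.4.
Round up to the next whole participant.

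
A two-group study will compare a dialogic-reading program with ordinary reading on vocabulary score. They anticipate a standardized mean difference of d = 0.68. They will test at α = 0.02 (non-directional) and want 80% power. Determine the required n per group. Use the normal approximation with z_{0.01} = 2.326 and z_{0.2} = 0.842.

n = 44 per group

For two independent groups with equal n: n = 2·((z_{α/2} + z_β) / d)².
z_{α/2} + z_β = 2.326 + 0.842 = 3.168.
n = 2 × (3.168 / 0.68)² = 2 × 4.659² = 2 × 21.70 = 43.4.
Round up to the next whole participant.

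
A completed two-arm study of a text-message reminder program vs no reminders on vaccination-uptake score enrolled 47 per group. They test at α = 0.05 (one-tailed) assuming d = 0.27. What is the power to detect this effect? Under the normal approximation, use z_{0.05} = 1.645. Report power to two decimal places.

power ≈ 0.37

For two equal groups, power = Φ(d·√(n/2) − z_{α}).
d·√(n/2) = 0.27 × √(47/2) = 0.27 × 4.848 = 1.309.
z_β = 1.309 − 1.645 = -0.336.
Power = Φ(-0.336) = 0.368.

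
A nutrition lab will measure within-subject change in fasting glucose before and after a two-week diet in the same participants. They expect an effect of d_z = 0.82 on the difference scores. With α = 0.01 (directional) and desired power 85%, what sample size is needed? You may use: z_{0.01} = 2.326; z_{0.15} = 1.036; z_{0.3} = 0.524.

n = 17 pairs

For a paired (one-sample on differences) test: n = ((z_{α} + z_β) / d)².
z_{α} + z_β = 2.326 + 1.036 = 3.362.
n = (3.362 / 0.82)² = 4.100² = 16.81.
Round up.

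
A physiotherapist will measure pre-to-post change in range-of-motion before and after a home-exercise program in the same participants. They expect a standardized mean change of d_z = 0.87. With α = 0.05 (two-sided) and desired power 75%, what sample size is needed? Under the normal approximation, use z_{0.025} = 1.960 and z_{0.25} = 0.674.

For a paired (one-sample on differences) test: n = ((z_{α/2} + z_β) / d)².
z_{α/2} + z_β = 1.960 + 0.674 = 2.634.
n = (2.634 / 0.87)² = 3.028² = 9.17.
Round up.

n = 10 pairs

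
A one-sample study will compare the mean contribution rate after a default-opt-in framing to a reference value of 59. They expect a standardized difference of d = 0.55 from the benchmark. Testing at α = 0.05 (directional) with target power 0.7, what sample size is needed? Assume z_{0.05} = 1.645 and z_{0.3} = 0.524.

n = 16

For a one-sample test: n = ((z_{α} + z_β) / d)².
z_{α} + z_β = 1.645 + 0.524 = 2.169.
n = (2.169 / 0.55)² = 3.944² = 15.55.
Round up.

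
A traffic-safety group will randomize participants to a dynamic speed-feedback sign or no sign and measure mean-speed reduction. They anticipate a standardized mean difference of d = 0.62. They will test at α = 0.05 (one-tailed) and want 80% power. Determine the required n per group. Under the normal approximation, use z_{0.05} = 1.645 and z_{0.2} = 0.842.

For two independent groups with equal n: n = 2·((z_{α} + z_β) / d)².
z_{α} + z_β = 1.645 + 0.842 = 2.487.
n = 2 × (2.487 / 0.62)² = 2 × 4.011² = 2 × 16.09 = 32.2.
Round up to the next whole participant.

n = 33 per group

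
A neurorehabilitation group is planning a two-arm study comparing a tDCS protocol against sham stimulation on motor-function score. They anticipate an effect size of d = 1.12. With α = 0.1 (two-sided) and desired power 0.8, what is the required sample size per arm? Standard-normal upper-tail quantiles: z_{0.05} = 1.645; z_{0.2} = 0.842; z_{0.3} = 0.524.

n = 10 per group

For two independent groups with equal n: n = 2·((z_{α/2} + z_β) / d)².
z_{α/2} + z_β = 1.645 + 0.842 = 2.487.
n = 2 × (2.487 / 1.12)² = 2 × 2.221² = 2 × 4.93 = 9.9.
Round up to the next whole participant.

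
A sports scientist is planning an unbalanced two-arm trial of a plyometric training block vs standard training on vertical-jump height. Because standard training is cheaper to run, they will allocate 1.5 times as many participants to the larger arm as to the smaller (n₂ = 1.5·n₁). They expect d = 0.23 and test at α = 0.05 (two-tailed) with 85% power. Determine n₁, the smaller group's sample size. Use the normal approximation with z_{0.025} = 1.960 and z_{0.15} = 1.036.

With allocation ratio k = n₂/n₁ = 1.5, Var(x̄₁−x̄₂) = σ²(1/n₁ + 1/(k·n₁)) = σ²·(k+1)/(k·n₁).
So n₁ = (1 + 1/k)·((z_{α/2} + z_β)/d)² = 1.667 × (2.996/0.23)².
n₁ = 1.667 × 169.68 = 282.8.
Round up: n₁ = 283, giving n₂ = ⌈1.5 × 283⌉ = ⌈424.5⌉ = 425.

n₁ = 283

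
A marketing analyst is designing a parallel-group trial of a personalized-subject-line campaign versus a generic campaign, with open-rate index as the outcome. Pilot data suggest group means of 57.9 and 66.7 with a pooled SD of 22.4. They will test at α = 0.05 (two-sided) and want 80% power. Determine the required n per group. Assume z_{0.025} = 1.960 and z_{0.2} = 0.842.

Cohen's d = |M₁ − M₂| / SD_pooled = |57.9 − 66.7| / 22.4 = 8.8 / 22.4 = 0.393.
For two independent groups with equal n: n = 2·((z_{α/2} + z_β) / d)².
z_{α/2} + z_β = 1.960 + 0.842 = 2.802.
n = 2 × (2.802 / 0.393)² = 2 × 7.130² = 2 × 50.83 = 101.7.
Round up to the next whole participant.

n = 102 per group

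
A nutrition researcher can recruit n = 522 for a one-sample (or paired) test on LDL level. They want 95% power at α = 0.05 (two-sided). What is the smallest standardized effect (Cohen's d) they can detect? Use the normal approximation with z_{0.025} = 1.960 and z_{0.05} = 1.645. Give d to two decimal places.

d_min ≈ 0.16

For a single sample (or paired design) of n = 522: d_min = (z_{α/2} + z_β)/√n.
z-sum = 1.960 + 1.645 = 3.605.
d_min = 3.605 / √522 = 3.605 / 22.847 = 0.158.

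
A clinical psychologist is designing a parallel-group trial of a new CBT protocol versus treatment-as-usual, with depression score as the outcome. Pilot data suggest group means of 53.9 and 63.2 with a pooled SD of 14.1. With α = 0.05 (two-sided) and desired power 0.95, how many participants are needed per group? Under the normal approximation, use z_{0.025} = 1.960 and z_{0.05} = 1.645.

Cohen's d = |M₁ − M₂| / SD_pooled = |53.9 − 63.2| / 14.1 = 9.3 / 14.1 = 0.660.
For two independent groups with equal n: n = 2·((z_{α/2} + z_β) / d)².
z_{α/2} + z_β = 1.960 + 1.645 = 3.605.
n = 2 × (3.605 / 0.660)² = 2 × 5.462² = 2 × 29.83 = 59.7.
Round up to the next whole participant.

n = 60 per group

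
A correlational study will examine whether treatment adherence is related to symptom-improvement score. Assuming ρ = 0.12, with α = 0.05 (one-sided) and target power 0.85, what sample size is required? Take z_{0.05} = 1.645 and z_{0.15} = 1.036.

n = 498

Fisher's z: C = ½·ln((1+r)/(1−r)) = ½·ln(1.2727) = 0.1206.
n = ((z_{α} + z_β)/C)² + 3.
(1.645 + 1.036) / 0.1206 = 2.681 / 0.1206 = 22.231.
n = 22.231² + 3 = 494.20 + 3 = 497.2.
Round up.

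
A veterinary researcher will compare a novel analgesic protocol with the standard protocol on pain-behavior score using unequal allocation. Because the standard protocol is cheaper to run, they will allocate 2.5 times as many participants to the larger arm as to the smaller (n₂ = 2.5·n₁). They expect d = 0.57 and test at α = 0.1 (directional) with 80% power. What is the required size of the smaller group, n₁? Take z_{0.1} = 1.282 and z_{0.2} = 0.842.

With allocation ratio k = n₂/n₁ = 2.5, Var(x̄₁−x̄₂) = σ²(1/n₁ + 1/(k·n₁)) = σ²·(k+1)/(k·n₁).
So n₁ = (1 + 1/k)·((z_{α} + z_β)/d)² = 1.400 × (2.124/0.57)².
n₁ = 1.400 × 13.89 = 19.4.
Round up: n₁ = 20, giving n₂ = 2.5 × 20 = 50.

n₁ = 20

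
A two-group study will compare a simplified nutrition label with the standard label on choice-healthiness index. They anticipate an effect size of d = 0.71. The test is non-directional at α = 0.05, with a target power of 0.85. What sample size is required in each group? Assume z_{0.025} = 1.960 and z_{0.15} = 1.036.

n = 36 per group

For two independent groups with equal n: n = 2·((z_{α/2} + z_β) / d)².
z_{α/2} + z_β = 1.960 + 1.036 = 2.996.
n = 2 × (2.996 / 0.71)² = 2 × 4.220² = 2 × 17.81 = 35.6.
Round up to the next whole participant.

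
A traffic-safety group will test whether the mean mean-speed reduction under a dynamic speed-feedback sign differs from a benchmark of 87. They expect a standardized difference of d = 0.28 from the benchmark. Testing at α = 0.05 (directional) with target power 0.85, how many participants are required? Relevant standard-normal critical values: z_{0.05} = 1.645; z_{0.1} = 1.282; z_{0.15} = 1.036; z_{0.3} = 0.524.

n = 92

For a one-sample test: n = ((z_{α} + z_β) / d)².
z_{α} + z_β = 1.645 + 1.036 = 2.681.
n = (2.681 / 0.28)² = 9.575² = 91.68.
Round up.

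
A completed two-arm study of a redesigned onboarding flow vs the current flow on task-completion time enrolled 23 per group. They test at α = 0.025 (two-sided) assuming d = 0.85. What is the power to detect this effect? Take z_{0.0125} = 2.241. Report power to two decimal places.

power ≈ 0.74

For two equal groups, power = Φ(d·√(n/2) − z_{α/2}).
d·√(n/2) = 0.85 × √(23/2) = 0.85 × 3.391 = 2.882.
z_β = 2.882 − 2.241 = 0.641.
Power = Φ(0.641) = 0.739.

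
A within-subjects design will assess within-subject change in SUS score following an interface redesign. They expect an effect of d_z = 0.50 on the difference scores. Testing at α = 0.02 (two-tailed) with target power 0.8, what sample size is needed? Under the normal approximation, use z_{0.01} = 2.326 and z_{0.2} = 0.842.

n = 41 pairs

For a paired (one-sample on differences) test: n = ((z_{α/2} + z_β) / d)².
z_{α/2} + z_β = 2.326 + 0.842 = 3.168.
n = (3.168 / 0.50)² = 6.336² = 40.14.
Round up.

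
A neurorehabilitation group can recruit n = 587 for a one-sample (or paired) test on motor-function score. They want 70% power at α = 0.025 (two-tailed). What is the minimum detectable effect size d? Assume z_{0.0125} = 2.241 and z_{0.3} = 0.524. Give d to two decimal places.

For a single sample (or paired design) of n = 587: d_min = (z_{α/2} + z_β)/√n.
z-sum = 2.241 + 0.524 = 2.765.
d_min = 2.765 / √587 = 2.765 / 24.228 = 0.114.

d_min ≈ 0.11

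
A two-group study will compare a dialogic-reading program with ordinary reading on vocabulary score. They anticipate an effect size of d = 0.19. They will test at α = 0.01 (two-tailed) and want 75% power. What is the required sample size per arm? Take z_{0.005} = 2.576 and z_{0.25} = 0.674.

n = 586 per group

For two independent groups with equal n: n = 2·((z_{α/2} + z_β) / d)².
z_{α/2} + z_β = 2.576 + 0.674 = 3.250.
n = 2 × (3.250 / 0.19)² = 2 × 17.105² = 2 × 292.59 = 585.2.
Round up to the next whole participant.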